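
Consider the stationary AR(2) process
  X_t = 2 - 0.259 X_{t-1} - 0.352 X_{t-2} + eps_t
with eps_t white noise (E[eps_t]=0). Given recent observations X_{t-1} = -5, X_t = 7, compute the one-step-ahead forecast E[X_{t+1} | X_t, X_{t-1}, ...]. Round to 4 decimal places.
E[X_{t+1} \mid \mathcal F_t] = 1.9470

For an AR(p) model X_t = c + sum_i phi_i X_{t-i} + eps_t, the
one-step-ahead conditional mean is
  E[X_{t+1} | X_t, ...] = c + sum_i phi_i X_{t+1-i}.
Substitute known values:
  E[X_{t+1} | ...] = 2 + (-0.259) * (7) + (-0.352) * (-5)
                   = 1.9470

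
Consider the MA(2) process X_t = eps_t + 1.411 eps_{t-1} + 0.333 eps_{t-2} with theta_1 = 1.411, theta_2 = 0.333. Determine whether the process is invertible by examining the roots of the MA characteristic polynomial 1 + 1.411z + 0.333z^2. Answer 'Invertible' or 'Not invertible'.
\text{Not invertible}

The MA(q) characteristic polynomial is P(z) = 1 + 1.411z + 0.333z^2.
Invertibility requires all roots to lie outside the unit circle, i.e. |z| > 1 for every root.
Set 1 + (1.411) z + (0.333) z^2 = 0, i.e. a z^2 + b z + c = 0 with a = 0.333, b = 1.411, c = 1.
Discriminant D = b^2 - 4ac = (1.411)^2 - 4*(0.333)*1 = 1.990921 - (1.332) = 0.658921.
D >= 0, so the roots are real: z = (-b +/- sqrt(D)) / (2a) = (-1.411 +/- 0.811739) / (0.666).
  z_1 = (-1.411 + 0.811739) / (0.666) = -0.8998,   |z_1| = 0.8998.
  z_2 = (-1.411 - 0.811739) / (0.666) = -3.3374,   |z_2| = 3.3374.
Moduli of all roots: 0.8998, 3.3374.
All moduli strictly greater than 1? No.
Verdict: Not invertible.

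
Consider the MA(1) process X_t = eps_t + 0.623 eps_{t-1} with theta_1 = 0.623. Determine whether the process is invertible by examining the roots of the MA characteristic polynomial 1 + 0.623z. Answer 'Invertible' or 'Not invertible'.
\text{Invertible}

The MA(q) characteristic polynomial is P(z) = 1 + 0.623z.
Invertibility requires all roots to lie outside the unit circle, i.e. |z| > 1 for every root.
This is linear in z: 1 + (0.623) z = 0  =>  z = -1/(0.623) = -1.605136,  |z| = 1.605136.
Moduli of all roots: 1.6051.
All moduli strictly greater than 1? Yes.
Verdict: Invertible.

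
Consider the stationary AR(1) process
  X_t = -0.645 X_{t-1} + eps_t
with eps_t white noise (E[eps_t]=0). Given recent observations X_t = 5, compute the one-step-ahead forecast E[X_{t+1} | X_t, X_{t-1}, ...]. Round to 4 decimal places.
E[X_{t+1} \mid \mathcal F_t] = -3.2250

For an AR(p) model X_t = c + sum_i phi_i X_{t-i} + eps_t, the
one-step-ahead conditional mean is
  E[X_{t+1} | X_t, ...] = c + sum_i phi_i X_{t+1-i}.
Substitute known values:
  E[X_{t+1} | ...] = (-0.645) * (5)
                   = -3.2250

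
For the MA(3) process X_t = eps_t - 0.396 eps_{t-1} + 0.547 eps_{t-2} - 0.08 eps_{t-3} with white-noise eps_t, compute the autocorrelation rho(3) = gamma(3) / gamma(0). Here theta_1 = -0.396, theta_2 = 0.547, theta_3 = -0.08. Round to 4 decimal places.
\rho(3) = -0.0547

For an MA(q) process with theta_0 = 1, the autocovariance is
  gamma(k) = sigma^2 * sum_{i=0..q-k} theta_i * theta_{i+k},
and rho(k) = gamma(k) / gamma(0). Sigma^2 cancels.
  numerator   = (1)*(-0.08) = -0.08.
  denominator = (1)^2 + (-0.396)^2 + (0.547)^2 + (-0.08)^2 = 1.462425.
  rho(3) = -0.08 / 1.462425 = -0.0547.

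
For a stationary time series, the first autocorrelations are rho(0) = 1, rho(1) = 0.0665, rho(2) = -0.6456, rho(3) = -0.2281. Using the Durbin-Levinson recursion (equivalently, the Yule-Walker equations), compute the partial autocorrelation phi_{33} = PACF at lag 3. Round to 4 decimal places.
\phi_{33} = -0.1991

The PACF at lag k is phi_{kk}, the last component of the solution
to the Yule-Walker system G_k phi = r_k where
  (G_k)_{ij} = rho(|i - j|), (r_k)_i = rho(i), i,j = 1..k.
Equivalently, Durbin-Levinson gives phi_{kk} iteratively:
  phi_{11} = rho(1)
  phi_{kk} = [rho(k) - sum_{j=1..k-1} phi_{k-1,j} rho(k-j)]
            / [1 - sum_{j=1..k-1} phi_{k-1,j} rho(j)],
  phi_{k,j} = phi_{k-1,j} - phi_{kk} phi_{k-1,k-j},  j = 1..k-1.
Step k = 1:
  phi_11 = rho(1) = 0.0665.
Step k = 2:
  phi_22 = [rho(2) - phi_11 rho(1)] / [1 - phi_11 rho(1)] = [-0.6456 - (0.0665)(0.0665)] / [1 - (0.0665)(0.0665)]
         = -0.65002225 / 0.99557775 = -0.65291.
  Update: phi_21 = phi_11 - phi_22 phi_11 = 0.0665 - (-0.65291)(0.0665) = 0.109918.
Step k = 3:
  phi_33 = [rho(3) - phi_21 rho(2) - phi_22 rho(1)] / [1 - phi_21 rho(1) - phi_22 rho(2)]
    numerator   = -0.2281 - (0.109918)(-0.6456) - (-0.65291)(0.0665) = -0.11371814
    denominator = 1 - (0.109918)(0.0665) - (-0.65291)(-0.6456) = 0.571172
  phi_33 = -0.11371814 / 0.571172 = -0.1991.
Therefore phi_{33} = -0.1991.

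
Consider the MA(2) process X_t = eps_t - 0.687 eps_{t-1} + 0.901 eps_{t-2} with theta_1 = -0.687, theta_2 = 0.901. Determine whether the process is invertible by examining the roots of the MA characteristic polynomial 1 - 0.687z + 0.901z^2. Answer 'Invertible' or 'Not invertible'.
\text{Invertible}

The MA(q) characteristic polynomial is P(z) = 1 - 0.687z + 0.901z^2.
Invertibility requires all roots to lie outside the unit circle, i.e. |z| > 1 for every root.
Set 1 + (-0.687) z + (0.901) z^2 = 0, i.e. a z^2 + b z + c = 0 with a = 0.901, b = -0.687, c = 1.
Discriminant D = b^2 - 4ac = (-0.687)^2 - 4*(0.901)*1 = 0.471969 - (3.604) = -3.132031.
D < 0, so the roots are the complex-conjugate pair z = (-b +/- i sqrt(-D)) / (2a) = 0.3812 +/- 0.9821i.
For a conjugate pair |z|^2 = z * conj(z) = (product of roots) = c/a = 1/(0.901) = 1.109878, so |z| = sqrt(1.109878) = 1.0535 for both roots.
Moduli of all roots: 1.0535, 1.0535.
All moduli strictly greater than 1? Yes.
Verdict: Invertible.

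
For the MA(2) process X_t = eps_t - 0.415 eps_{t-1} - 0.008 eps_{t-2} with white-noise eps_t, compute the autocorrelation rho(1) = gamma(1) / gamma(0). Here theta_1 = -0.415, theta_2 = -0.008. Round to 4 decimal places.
\rho(1) = -0.3512

For an MA(q) process with theta_0 = 1, the autocovariance is
  gamma(k) = sigma^2 * sum_{i=0..q-k} theta_i * theta_{i+k},
and rho(k) = gamma(k) / gamma(0). Sigma^2 cancels.
  numerator   = (1)*(-0.415) + (-0.415)*(-0.008) = -0.41168.
  denominator = (1)^2 + (-0.415)^2 + (-0.008)^2 = 1.172289.
  rho(1) = -0.41168 / 1.172289 = -0.3512.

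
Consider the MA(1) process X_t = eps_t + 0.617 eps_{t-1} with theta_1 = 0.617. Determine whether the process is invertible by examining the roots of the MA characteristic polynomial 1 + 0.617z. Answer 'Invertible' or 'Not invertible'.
\text{Invertible}

The MA(q) characteristic polynomial is P(z) = 1 + 0.617z.
Invertibility requires all roots to lie outside the unit circle, i.e. |z| > 1 for every root.
This is linear in z: 1 + (0.617) z = 0  =>  z = -1/(0.617) = -1.620746,  |z| = 1.620746.
Moduli of all roots: 1.6207.
All moduli strictly greater than 1? Yes.
Verdict: Invertible.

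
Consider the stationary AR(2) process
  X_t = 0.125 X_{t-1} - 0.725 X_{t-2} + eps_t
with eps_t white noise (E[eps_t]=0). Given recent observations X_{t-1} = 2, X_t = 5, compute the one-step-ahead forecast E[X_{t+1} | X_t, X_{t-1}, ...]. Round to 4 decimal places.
E[X_{t+1} \mid \mathcal F_t] = -0.8250

For an AR(p) model X_t = c + sum_i phi_i X_{t-i} + eps_t, the
one-step-ahead conditional mean is
  E[X_{t+1} | X_t, ...] = c + sum_i phi_i X_{t+1-i}.
Substitute known values:
  E[X_{t+1} | ...] = (0.125) * (5) + (-0.725) * (2)
                   = -0.8250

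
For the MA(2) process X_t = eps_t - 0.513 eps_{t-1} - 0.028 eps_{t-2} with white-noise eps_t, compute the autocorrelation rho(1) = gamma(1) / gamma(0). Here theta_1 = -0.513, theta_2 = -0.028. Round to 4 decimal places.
\rho(1) = -0.3945

For an MA(q) process with theta_0 = 1, the autocovariance is
  gamma(k) = sigma^2 * sum_{i=0..q-k} theta_i * theta_{i+k},
and rho(k) = gamma(k) / gamma(0). Sigma^2 cancels.
  numerator   = (1)*(-0.513) + (-0.513)*(-0.028) = -0.498636.
  denominator = (1)^2 + (-0.513)^2 + (-0.028)^2 = 1.263953.
  rho(1) = -0.498636 / 1.263953 = -0.3945.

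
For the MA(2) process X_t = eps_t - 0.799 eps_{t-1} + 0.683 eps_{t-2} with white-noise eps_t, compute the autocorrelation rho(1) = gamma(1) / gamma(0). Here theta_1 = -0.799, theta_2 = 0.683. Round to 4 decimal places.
\rho(1) = -0.6389

For an MA(q) process with theta_0 = 1, the autocovariance is
  gamma(k) = sigma^2 * sum_{i=0..q-k} theta_i * theta_{i+k},
and rho(k) = gamma(k) / gamma(0). Sigma^2 cancels.
  numerator   = (1)*(-0.799) + (-0.799)*(0.683) = -1.344717.
  denominator = (1)^2 + (-0.799)^2 + (0.683)^2 = 2.10489.
  rho(1) = -1.344717 / 2.10489 = -0.6389.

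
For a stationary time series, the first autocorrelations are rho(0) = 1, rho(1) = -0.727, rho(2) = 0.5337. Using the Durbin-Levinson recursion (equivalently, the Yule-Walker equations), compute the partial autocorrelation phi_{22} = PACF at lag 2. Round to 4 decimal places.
\phi_{22} = 0.0110

The PACF at lag k is phi_{kk}, the last component of the solution
to the Yule-Walker system G_k phi = r_k where
  (G_k)_{ij} = rho(|i - j|), (r_k)_i = rho(i), i,j = 1..k.
Equivalently, Durbin-Levinson gives phi_{kk} iteratively:
  phi_{11} = rho(1)
  phi_{kk} = [rho(k) - sum_{j=1..k-1} phi_{k-1,j} rho(k-j)]
            / [1 - sum_{j=1..k-1} phi_{k-1,j} rho(j)],
  phi_{k,j} = phi_{k-1,j} - phi_{kk} phi_{k-1,k-j},  j = 1..k-1.
Step k = 1:
  phi_11 = rho(1) = -0.727.
Step k = 2:
  phi_22 = [rho(2) - phi_11 rho(1)] / [1 - phi_11 rho(1)] = [0.5337 - (-0.727)(-0.727)] / [1 - (-0.727)(-0.727)]
         = 0.005171 / 0.471471 = 0.011.
Therefore phi_{22} = 0.0110.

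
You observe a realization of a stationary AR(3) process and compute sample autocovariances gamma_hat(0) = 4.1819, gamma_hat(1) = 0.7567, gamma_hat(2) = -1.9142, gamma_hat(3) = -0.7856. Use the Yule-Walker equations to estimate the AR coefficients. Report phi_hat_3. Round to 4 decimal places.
\hat\phi_{3} = 0.0400

The Yule-Walker equations for an AR(p) process read, in matrix form,
  Gamma_p phi = r_p,   with   (Gamma_p)_{ij} = gamma(|i - j|),
                       (r_p)_i = gamma(i),   i,j = 1..p.
Substitute the sample gammas (Toeplitz matrix and right-hand side of size 3):
  Gamma_p = [[4.1819, 0.7567, -1.9142], [0.7567, 4.1819, 0.7567], [-1.9142, 0.7567, 4.1819]]
  r_p     = [0.7567, -1.9142, -0.7856]
Written out (R1..R3):
  (R1) 4.1819 phi_1 + 0.7567 phi_2 - 1.9142 phi_3 = 0.7567
  (R2) 0.7567 phi_1 + 4.1819 phi_2 + 0.7567 phi_3 = -1.9142
  (R3) -1.9142 phi_1 + 0.7567 phi_2 + 4.1819 phi_3 = -0.7856
Gaussian elimination:
  R2 <- R2 - (0.7567/4.1819) R1 = R2 - (0.180946) R1:  4.044978 phi_2 + 1.103068 phi_3 = -2.051122
  R3 <- R3 - (-1.9142/4.1819) R1 = R3 - (-0.457735) R1:  1.103068 phi_2 + 3.305705 phi_3 = -0.439232
  R3 <- R3 - (1.103068/4.044978) R2 = R3 - (0.272701) R2:  3.004897 phi_3 = 0.12011
Back-substitution:
  phi_hat_3 = 0.12011 / 3.004897 = 0.039971
  phi_hat_2 = (-2.051122 - (1.103068)(0.039971)) / 4.044978 = -0.517979
  phi_hat_1 = (0.7567 - (0.7567)(-0.517979) - (-1.9142)(0.039971)) / 4.1819 = 0.292969
So phi_hat = [0.2930, -0.5180, 0.0400].
Therefore phi_hat_3 = 0.0400.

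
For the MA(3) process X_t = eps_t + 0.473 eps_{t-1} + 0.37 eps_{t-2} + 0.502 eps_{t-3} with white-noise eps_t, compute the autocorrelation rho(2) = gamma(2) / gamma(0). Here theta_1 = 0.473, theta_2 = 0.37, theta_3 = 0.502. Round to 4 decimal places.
\rho(2) = 0.3767

For an MA(q) process with theta_0 = 1, the autocovariance is
  gamma(k) = sigma^2 * sum_{i=0..q-k} theta_i * theta_{i+k},
and rho(k) = gamma(k) / gamma(0). Sigma^2 cancels.
  numerator   = (1)*(0.37) + (0.473)*(0.502) = 0.607446.
  denominator = (1)^2 + (0.473)^2 + (0.37)^2 + (0.502)^2 = 1.612633.
  rho(2) = 0.607446 / 1.612633 = 0.3767.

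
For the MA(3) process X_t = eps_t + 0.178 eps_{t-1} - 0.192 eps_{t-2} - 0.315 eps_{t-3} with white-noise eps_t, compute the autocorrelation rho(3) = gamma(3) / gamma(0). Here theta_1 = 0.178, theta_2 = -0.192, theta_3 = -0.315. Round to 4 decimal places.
\rho(3) = -0.2697

For an MA(q) process with theta_0 = 1, the autocovariance is
  gamma(k) = sigma^2 * sum_{i=0..q-k} theta_i * theta_{i+k},
and rho(k) = gamma(k) / gamma(0). Sigma^2 cancels.
  numerator   = (1)*(-0.315) = -0.315.
  denominator = (1)^2 + (0.178)^2 + (-0.192)^2 + (-0.315)^2 = 1.167773.
  rho(3) = -0.315 / 1.167773 = -0.2697.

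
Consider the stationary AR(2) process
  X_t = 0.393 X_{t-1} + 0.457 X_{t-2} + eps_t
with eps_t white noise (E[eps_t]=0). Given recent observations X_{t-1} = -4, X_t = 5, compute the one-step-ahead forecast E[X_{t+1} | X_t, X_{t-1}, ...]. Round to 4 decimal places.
E[X_{t+1} \mid \mathcal F_t] = 0.1370

For an AR(p) model X_t = c + sum_i phi_i X_{t-i} + eps_t, the
one-step-ahead conditional mean is
  E[X_{t+1} | X_t, ...] = c + sum_i phi_i X_{t+1-i}.
Substitute known values:
  E[X_{t+1} | ...] = (0.393) * (5) + (0.457) * (-4)
                   = 0.1370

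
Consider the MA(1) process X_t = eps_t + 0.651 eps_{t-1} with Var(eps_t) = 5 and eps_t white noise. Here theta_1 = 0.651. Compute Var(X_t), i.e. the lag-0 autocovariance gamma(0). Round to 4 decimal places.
\gamma(0) = 7.1190

For an MA(q) process X_t = eps_t + sum_i theta_i eps_{t-i} with
Var(eps_t) = sigma^2, the variance is
  gamma(0) = sigma^2 * (1 + sum_i theta_i^2).
  sum_i theta_i^2 = (0.651)^2 = 0.423801.
  gamma(0) = 5 * (1 + 0.423801) = 5 * 1.423801 = 7.119005, which rounds to 7.1190.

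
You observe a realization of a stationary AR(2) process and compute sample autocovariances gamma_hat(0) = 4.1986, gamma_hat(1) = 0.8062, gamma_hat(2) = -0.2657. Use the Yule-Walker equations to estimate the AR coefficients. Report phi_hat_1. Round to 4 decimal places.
\hat\phi_{1} = 0.2120

The Yule-Walker equations for an AR(p) process read, in matrix form,
  Gamma_p phi = r_p,   with   (Gamma_p)_{ij} = gamma(|i - j|),
                       (r_p)_i = gamma(i),   i,j = 1..p.
Substitute the sample gammas (Toeplitz matrix and right-hand side of size 2):
  Gamma_p = [[4.1986, 0.8062], [0.8062, 4.1986]]
  r_p     = [0.8062, -0.2657]
Written out:
  4.1986 phi_1 + 0.8062 phi_2 = 0.8062
  0.8062 phi_1 + 4.1986 phi_2 = -0.2657
Solve by Cramer's rule:
  det = gamma(0)^2 - gamma(1)^2 = (4.1986)^2 - (0.8062)^2 = 17.62824196 - 0.64995844 = 16.97828352
  phi_hat_1 = [gamma(1) gamma(0) - gamma(1) gamma(2)] / det = [(0.8062)(4.1986) - (0.8062)(-0.2657)] / 16.97828352 = 3.59911866 / 16.97828352 = 0.212
  phi_hat_2 = [gamma(0) gamma(2) - gamma(1)^2] / det = [(4.1986)(-0.2657) - (0.8062)^2] / 16.97828352 = -1.76552646 / 16.97828352 = -0.104
So phi_hat = [0.2120, -0.1040].
Therefore phi_hat_1 = 0.2120.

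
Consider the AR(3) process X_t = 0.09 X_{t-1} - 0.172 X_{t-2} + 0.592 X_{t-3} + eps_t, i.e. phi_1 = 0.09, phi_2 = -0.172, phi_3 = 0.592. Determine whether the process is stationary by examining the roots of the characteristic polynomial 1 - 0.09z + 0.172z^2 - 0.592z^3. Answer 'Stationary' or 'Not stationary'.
\text{Stationary}

The AR(p) characteristic polynomial is P(z) = 1 - 0.09z + 0.172z^2 - 0.592z^3.
Stationarity requires all roots to lie outside the unit circle, i.e. |z| > 1 for every root.
Degree 3: look for a simple real root z0 first, then factor out (1 - z/z0) and solve the remaining quadratic.
Testing z0 = 1.25: P(1.25) = 1 + (-0.09)(1.25) + (0.172)(1.25)^2 + (-0.592)(1.25)^3
  = 1 + (-0.1125) + (0.26875) + (-1.15625) = 0.  So z_0 = 1.25 is a root, |z_0| = 1.25.
Divide out the factor (1 - 0.8 z) = (1 - z/z0) (since 1/z0 = 0.8):
  P(z) = (1 - 0.8 z)(1 + (0.71) z + (0.74) z^2)
  [check: z-coef 0.71 - (0.8) = -0.09; z^2-coef 0.74 - (0.8)(0.71) = 0.172; z^3-coef -(0.8)(0.74) = -0.592.]
Remaining roots from the quadratic factor 1 + (0.71) z + (0.74) z^2:
  Set 1 + (0.71) z + (0.74) z^2 = 0, i.e. a z^2 + b z + c = 0 with a = 0.74, b = 0.71, c = 1.
  Discriminant D = b^2 - 4ac = (0.71)^2 - 4*(0.74)*1 = 0.5041 - (2.96) = -2.4559.
  D < 0, so the roots are the complex-conjugate pair z = (-b +/- i sqrt(-D)) / (2a) = -0.4797 +/- 1.0589i.
  For a conjugate pair |z|^2 = z * conj(z) = (product of roots) = c/a = 1/(0.74) = 1.351351, so |z| = sqrt(1.351351) = 1.1625 for both roots.
Moduli of all roots: 1.2500, 1.1625, 1.1625.
All moduli strictly greater than 1? Yes.
Verdict: Stationary.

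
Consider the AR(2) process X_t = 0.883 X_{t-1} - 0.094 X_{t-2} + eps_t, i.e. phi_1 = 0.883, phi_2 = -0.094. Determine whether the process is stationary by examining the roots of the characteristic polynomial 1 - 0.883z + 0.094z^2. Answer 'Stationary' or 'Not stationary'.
\text{Stationary}

The AR(p) characteristic polynomial is P(z) = 1 - 0.883z + 0.094z^2.
Stationarity requires all roots to lie outside the unit circle, i.e. |z| > 1 for every root.
Set 1 + (-0.883) z + (0.094) z^2 = 0, i.e. a z^2 + b z + c = 0 with a = 0.094, b = -0.883, c = 1.
Discriminant D = b^2 - 4ac = (-0.883)^2 - 4*(0.094)*1 = 0.779689 - (0.376) = 0.403689.
D >= 0, so the roots are real: z = (-b +/- sqrt(D)) / (2a) = (0.883 +/- 0.635365) / (0.188).
  z_1 = (0.883 + 0.635365) / (0.188) = 8.0764,   |z_1| = 8.0764.
  z_2 = (0.883 - 0.635365) / (0.188) = 1.3172,   |z_2| = 1.3172.
Moduli of all roots: 8.0764, 1.3172.
All moduli strictly greater than 1? Yes.
Verdict: Stationary.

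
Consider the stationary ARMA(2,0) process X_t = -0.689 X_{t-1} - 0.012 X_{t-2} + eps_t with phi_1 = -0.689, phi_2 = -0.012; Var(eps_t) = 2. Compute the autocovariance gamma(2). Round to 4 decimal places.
\gamma(2) = 1.7043

Multiply the model equation by X_{t-k} and take expectations. With theta_0 = psi_0 = 1 and psi_j the MA(infinity) weights, this gives
  gamma(k) - sum_i phi_i gamma(k-i) = c_k,
  c_k = sigma^2 * sum_{j=k..q} theta_j psi_{j-k}   (c_k = 0 for k > q),
using gamma(-m) = gamma(m).
Pure AR (q = 0): c_0 = sigma^2 = 2, c_k = 0 for k >= 1.
Equations for k = 0, 1, 2 (AR order 2, c_2 = 0):
  (E0) gamma(0) = phi_1 gamma(1) + phi_2 gamma(2) + c_0
  (E1) gamma(1) = phi_1 gamma(0) + phi_2 gamma(1) + c_1
  (E2) gamma(2) = phi_1 gamma(1) + phi_2 gamma(0)
From (E1): gamma(1) = A gamma(0) + B with
  A = phi_1 / (1 - phi_2) = -0.689 / 1.012 = -0.68083,   B = c_1 / (1 - phi_2) = 0 / 1.012 = 0.
Insert (E2) into (E0): gamma(0) (1 - phi_2^2) = phi_1 (1 + phi_2) gamma(1) + c_0.
  phi_1 (1 + phi_2) = (-0.689)(0.988) = -0.680732,   1 - phi_2^2 = 0.999856.
Replace gamma(1) by A gamma(0) + B and collect gamma(0):
  gamma(0) [0.999856 - (-0.680732)(-0.68083)] = c_0 = 2
  gamma(0) * 0.536393 = 2
  gamma(0) = 2 / 0.536393 = 3.728608.
  gamma(1) = A gamma(0) = (-0.68083)(3.728608) = -2.538548.
  gamma(2) = phi_1 gamma(1) + phi_2 gamma(0) = (-0.689)(-2.538548) + (-0.012)(3.728608) = 1.704317.
Therefore gamma(2) = 1.7043 (to 4 decimal places).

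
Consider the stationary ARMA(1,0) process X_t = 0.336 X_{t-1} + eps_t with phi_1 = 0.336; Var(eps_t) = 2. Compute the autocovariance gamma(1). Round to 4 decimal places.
\gamma(1) = 0.7575

Multiply the model equation by X_{t-k} and take expectations. With theta_0 = psi_0 = 1 and psi_j the MA(infinity) weights, this gives
  gamma(k) - sum_i phi_i gamma(k-i) = c_k,
  c_k = sigma^2 * sum_{j=k..q} theta_j psi_{j-k}   (c_k = 0 for k > q),
using gamma(-m) = gamma(m).
Pure AR (q = 0): c_0 = sigma^2 = 2, c_k = 0 for k >= 1.
Equations for k = 0 and k = 1 (AR order 1):
  gamma(0) = phi_1 gamma(1) + c_0
  gamma(1) = phi_1 gamma(0) + c_1
Substituting the second into the first: gamma(0) (1 - phi_1^2) = c_0 + phi_1 c_1, so
  gamma(0) = c_0 / (1 - phi_1^2) = 2 / (1 - (0.336)^2) = 2 / 0.887104 = 2.254527.
  gamma(1) = phi_1 gamma(0) = (0.336)(2.254527) = 0.757521.
Therefore gamma(1) = 0.7575 (to 4 decimal places).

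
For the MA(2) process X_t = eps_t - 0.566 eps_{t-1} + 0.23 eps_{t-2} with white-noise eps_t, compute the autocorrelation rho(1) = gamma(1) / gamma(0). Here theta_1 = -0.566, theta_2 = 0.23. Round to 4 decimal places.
\rho(1) = -0.5070

For an MA(q) process with theta_0 = 1, the autocovariance is
  gamma(k) = sigma^2 * sum_{i=0..q-k} theta_i * theta_{i+k},
and rho(k) = gamma(k) / gamma(0). Sigma^2 cancels.
  numerator   = (1)*(-0.566) + (-0.566)*(0.23) = -0.69618.
  denominator = (1)^2 + (-0.566)^2 + (0.23)^2 = 1.373256.
  rho(1) = -0.69618 / 1.373256 = -0.5070.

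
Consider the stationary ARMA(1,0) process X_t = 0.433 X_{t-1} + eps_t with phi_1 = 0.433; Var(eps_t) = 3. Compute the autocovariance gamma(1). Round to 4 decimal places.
\gamma(1) = 1.5987

Multiply the model equation by X_{t-k} and take expectations. With theta_0 = psi_0 = 1 and psi_j the MA(infinity) weights, this gives
  gamma(k) - sum_i phi_i gamma(k-i) = c_k,
  c_k = sigma^2 * sum_{j=k..q} theta_j psi_{j-k}   (c_k = 0 for k > q),
using gamma(-m) = gamma(m).
Pure AR (q = 0): c_0 = sigma^2 = 3, c_k = 0 for k >= 1.
Equations for k = 0 and k = 1 (AR order 1):
  gamma(0) = phi_1 gamma(1) + c_0
  gamma(1) = phi_1 gamma(0) + c_1
Substituting the second into the first: gamma(0) (1 - phi_1^2) = c_0 + phi_1 c_1, so
  gamma(0) = c_0 / (1 - phi_1^2) = 3 / (1 - (0.433)^2) = 3 / 0.812511 = 3.692258.
  gamma(1) = phi_1 gamma(0) = (0.433)(3.692258) = 1.598748.
Therefore gamma(1) = 1.5987 (to 4 decimal places).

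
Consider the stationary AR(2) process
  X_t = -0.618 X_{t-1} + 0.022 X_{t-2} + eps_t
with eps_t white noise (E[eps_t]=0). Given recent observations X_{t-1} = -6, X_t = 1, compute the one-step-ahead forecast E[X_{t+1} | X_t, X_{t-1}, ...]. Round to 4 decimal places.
E[X_{t+1} \mid \mathcal F_t] = -0.7500

For an AR(p) model X_t = c + sum_i phi_i X_{t-i} + eps_t, the
one-step-ahead conditional mean is
  E[X_{t+1} | X_t, ...] = c + sum_i phi_i X_{t+1-i}.
Substitute known values:
  E[X_{t+1} | ...] = (-0.618) * (1) + (0.022) * (-6)
                   = -0.7500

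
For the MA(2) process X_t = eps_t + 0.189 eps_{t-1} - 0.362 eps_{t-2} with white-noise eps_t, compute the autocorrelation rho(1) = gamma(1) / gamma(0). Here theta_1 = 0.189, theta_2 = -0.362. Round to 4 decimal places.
\rho(1) = 0.1033

For an MA(q) process with theta_0 = 1, the autocovariance is
  gamma(k) = sigma^2 * sum_{i=0..q-k} theta_i * theta_{i+k},
and rho(k) = gamma(k) / gamma(0). Sigma^2 cancels.
  numerator   = (1)*(0.189) + (0.189)*(-0.362) = 0.120582.
  denominator = (1)^2 + (0.189)^2 + (-0.362)^2 = 1.166765.
  rho(1) = 0.120582 / 1.166765 = 0.1033.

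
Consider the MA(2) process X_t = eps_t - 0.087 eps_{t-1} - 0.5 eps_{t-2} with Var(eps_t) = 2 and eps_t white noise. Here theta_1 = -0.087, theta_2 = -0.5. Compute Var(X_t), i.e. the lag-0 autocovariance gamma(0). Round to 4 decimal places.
\gamma(0) = 2.5151

For an MA(q) process X_t = eps_t + sum_i theta_i eps_{t-i} with
Var(eps_t) = sigma^2, the variance is
  gamma(0) = sigma^2 * (1 + sum_i theta_i^2).
  sum_i theta_i^2 = (-0.087)^2 + (-0.5)^2 = 0.007569 + 0.25 = 0.257569.
  gamma(0) = 2 * (1 + 0.257569) = 2 * 1.257569 = 2.515138, which rounds to 2.5151.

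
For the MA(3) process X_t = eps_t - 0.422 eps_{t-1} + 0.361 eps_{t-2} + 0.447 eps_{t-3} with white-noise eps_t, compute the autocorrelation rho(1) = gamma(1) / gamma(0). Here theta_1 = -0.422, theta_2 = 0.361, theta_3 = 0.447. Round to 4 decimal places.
\rho(1) = -0.2738

For an MA(q) process with theta_0 = 1, the autocovariance is
  gamma(k) = sigma^2 * sum_{i=0..q-k} theta_i * theta_{i+k},
and rho(k) = gamma(k) / gamma(0). Sigma^2 cancels.
  numerator   = (1)*(-0.422) + (-0.422)*(0.361) + (0.361)*(0.447) = -0.412975.
  denominator = (1)^2 + (-0.422)^2 + (0.361)^2 + (0.447)^2 = 1.508214.
  rho(1) = -0.412975 / 1.508214 = -0.2738.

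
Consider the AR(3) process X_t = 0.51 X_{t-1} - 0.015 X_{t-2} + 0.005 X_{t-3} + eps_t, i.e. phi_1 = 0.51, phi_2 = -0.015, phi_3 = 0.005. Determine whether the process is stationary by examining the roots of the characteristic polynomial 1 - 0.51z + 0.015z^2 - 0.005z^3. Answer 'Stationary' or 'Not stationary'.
\text{Stationary}

The AR(p) characteristic polynomial is P(z) = 1 - 0.51z + 0.015z^2 - 0.005z^3.
Stationarity requires all roots to lie outside the unit circle, i.e. |z| > 1 for every root.
Degree 3: look for a simple real root z0 first, then factor out (1 - z/z0) and solve the remaining quadratic.
Testing z0 = 2: P(2) = 1 + (-0.51)(2) + (0.015)(2)^2 + (-0.005)(2)^3
  = 1 + (-1.02) + (0.06) + (-0.04) = 0.  So z_0 = 2 is a root, |z_0| = 2.
Divide out the factor (1 - 0.5 z) = (1 - z/z0) (since 1/z0 = 0.5):
  P(z) = (1 - 0.5 z)(1 + (-0.01) z + (0.01) z^2)
  [check: z-coef -0.01 - (0.5) = -0.51; z^2-coef 0.01 - (0.5)(-0.01) = 0.015; z^3-coef -(0.5)(0.01) = -0.005.]
Remaining roots from the quadratic factor 1 + (-0.01) z + (0.01) z^2:
  Set 1 + (-0.01) z + (0.01) z^2 = 0, i.e. a z^2 + b z + c = 0 with a = 0.01, b = -0.01, c = 1.
  Discriminant D = b^2 - 4ac = (-0.01)^2 - 4*(0.01)*1 = 0.0001 - (0.04) = -0.0399.
  D < 0, so the roots are the complex-conjugate pair z = (-b +/- i sqrt(-D)) / (2a) = 0.5 +/- 9.9875i.
  For a conjugate pair |z|^2 = z * conj(z) = (product of roots) = c/a = 1/(0.01) = 100, so |z| = sqrt(100) = 10 for both roots.
Moduli of all roots: 2.0000, 10.0000, 10.0000.
All moduli strictly greater than 1? Yes.
Verdict: Stationary.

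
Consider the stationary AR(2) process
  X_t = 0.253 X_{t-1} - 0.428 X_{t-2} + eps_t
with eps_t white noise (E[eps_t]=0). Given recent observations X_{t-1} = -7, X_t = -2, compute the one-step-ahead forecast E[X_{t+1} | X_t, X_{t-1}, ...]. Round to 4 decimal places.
E[X_{t+1} \mid \mathcal F_t] = 2.4900

For an AR(p) model X_t = c + sum_i phi_i X_{t-i} + eps_t, the
one-step-ahead conditional mean is
  E[X_{t+1} | X_t, ...] = c + sum_i phi_i X_{t+1-i}.
Substitute known values:
  E[X_{t+1} | ...] = (0.253) * (-2) + (-0.428) * (-7)
                   = 2.4900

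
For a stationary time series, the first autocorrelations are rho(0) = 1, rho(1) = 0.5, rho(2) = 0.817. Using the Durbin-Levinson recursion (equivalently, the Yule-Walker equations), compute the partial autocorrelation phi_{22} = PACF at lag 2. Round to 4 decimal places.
\phi_{22} = 0.7560

The PACF at lag k is phi_{kk}, the last component of the solution
to the Yule-Walker system G_k phi = r_k where
  (G_k)_{ij} = rho(|i - j|), (r_k)_i = rho(i), i,j = 1..k.
Equivalently, Durbin-Levinson gives phi_{kk} iteratively:
  phi_{11} = rho(1)
  phi_{kk} = [rho(k) - sum_{j=1..k-1} phi_{k-1,j} rho(k-j)]
            / [1 - sum_{j=1..k-1} phi_{k-1,j} rho(j)],
  phi_{k,j} = phi_{k-1,j} - phi_{kk} phi_{k-1,k-j},  j = 1..k-1.
Step k = 1:
  phi_11 = rho(1) = 0.5.
Step k = 2:
  phi_22 = [rho(2) - phi_11 rho(1)] / [1 - phi_11 rho(1)] = [0.817 - (0.5)(0.5)] / [1 - (0.5)(0.5)]
         = 0.567 / 0.75 = 0.756.
Therefore phi_{22} = 0.7560.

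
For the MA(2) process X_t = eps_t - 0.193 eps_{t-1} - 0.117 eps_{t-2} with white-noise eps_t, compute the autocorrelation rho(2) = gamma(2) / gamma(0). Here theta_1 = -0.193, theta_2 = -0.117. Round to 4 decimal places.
\rho(2) = -0.1113

For an MA(q) process with theta_0 = 1, the autocovariance is
  gamma(k) = sigma^2 * sum_{i=0..q-k} theta_i * theta_{i+k},
and rho(k) = gamma(k) / gamma(0). Sigma^2 cancels.
  numerator   = (1)*(-0.117) = -0.117.
  denominator = (1)^2 + (-0.193)^2 + (-0.117)^2 = 1.050938.
  rho(2) = -0.117 / 1.050938 = -0.1113.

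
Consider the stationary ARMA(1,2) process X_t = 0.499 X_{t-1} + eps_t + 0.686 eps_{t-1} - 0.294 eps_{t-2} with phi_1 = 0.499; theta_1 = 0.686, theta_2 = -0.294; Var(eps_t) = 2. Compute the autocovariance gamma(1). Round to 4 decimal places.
\gamma(1) = 3.1921

Multiply the model equation by X_{t-k} and take expectations. With theta_0 = psi_0 = 1 and psi_j the MA(infinity) weights, this gives
  gamma(k) - sum_i phi_i gamma(k-i) = c_k,
  c_k = sigma^2 * sum_{j=k..q} theta_j psi_{j-k}   (c_k = 0 for k > q),
using gamma(-m) = gamma(m).
psi-weights needed (psi_j = theta_j + sum_i phi_i psi_{j-i}):
  psi_1 = theta_1 + phi_1 = 0.686 + (0.499) = 1.185
  psi_2 = theta_2 + phi_1 psi_1 = -0.294 + (0.499)(1.185) = 0.297315
Right-hand sides:
  c_0 = sigma^2 (1 + theta_1 psi_1 + theta_2 psi_2) = 2 * (1 + (0.686)(1.185) + (-0.294)(0.297315)) = 2 * 1.725499 = 3.450999
  c_1 = sigma^2 (theta_1 + theta_2 psi_1) = 2 * (0.686 + (-0.294)(1.185)) = 0.67522
  c_2 = sigma^2 theta_2 = 2 * (-0.294) = -0.588
Equations for k = 0 and k = 1 (AR order 1):
  gamma(0) = phi_1 gamma(1) + c_0
  gamma(1) = phi_1 gamma(0) + c_1
Substituting the second into the first: gamma(0) (1 - phi_1^2) = c_0 + phi_1 c_1, so
  gamma(0) = (c_0 + phi_1 c_1) / (1 - phi_1^2) = (3.450999 + (0.499)(0.67522)) / (1 - (0.499)^2) = 3.787934 / 0.750999 = 5.04386.
  gamma(1) = phi_1 gamma(0) + c_1 = (0.499)(5.04386) + (0.67522) = 3.192106.
Therefore gamma(1) = 3.1921 (to 4 decimal places).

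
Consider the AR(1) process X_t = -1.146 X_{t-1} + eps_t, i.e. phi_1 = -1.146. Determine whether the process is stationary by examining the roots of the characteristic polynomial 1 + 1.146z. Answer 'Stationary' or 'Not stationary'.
\text{Not stationary}

The AR(p) characteristic polynomial is P(z) = 1 + 1.146z.
Stationarity requires all roots to lie outside the unit circle, i.e. |z| > 1 for every root.
This is linear in z: 1 + (1.146) z = 0  =>  z = -1/(1.146) = -0.8726,  |z| = 0.8726.
Moduli of all roots: 0.8726.
All moduli strictly greater than 1? No.
Verdict: Not stationary.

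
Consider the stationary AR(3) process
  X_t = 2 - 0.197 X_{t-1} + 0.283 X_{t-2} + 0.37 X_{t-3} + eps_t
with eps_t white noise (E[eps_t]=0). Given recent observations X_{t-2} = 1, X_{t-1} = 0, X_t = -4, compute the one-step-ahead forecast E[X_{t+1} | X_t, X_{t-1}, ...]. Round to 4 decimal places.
E[X_{t+1} \mid \mathcal F_t] = 3.1580

For an AR(p) model X_t = c + sum_i phi_i X_{t-i} + eps_t, the
one-step-ahead conditional mean is
  E[X_{t+1} | X_t, ...] = c + sum_i phi_i X_{t+1-i}.
Substitute known values:
  E[X_{t+1} | ...] = 2 + (-0.197) * (-4) + (0.283) * (0) + (0.37) * (1)
                   = 3.1580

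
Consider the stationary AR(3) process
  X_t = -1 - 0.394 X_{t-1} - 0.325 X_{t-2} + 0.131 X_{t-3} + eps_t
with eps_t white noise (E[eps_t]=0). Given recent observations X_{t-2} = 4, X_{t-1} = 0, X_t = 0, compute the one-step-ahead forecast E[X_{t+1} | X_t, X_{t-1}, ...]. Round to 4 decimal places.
E[X_{t+1} \mid \mathcal F_t] = -0.4760

For an AR(p) model X_t = c + sum_i phi_i X_{t-i} + eps_t, the
one-step-ahead conditional mean is
  E[X_{t+1} | X_t, ...] = c + sum_i phi_i X_{t+1-i}.
Substitute known values:
  E[X_{t+1} | ...] = -1 + (-0.394) * (0) + (-0.325) * (0) + (0.131) * (4)
                   = -0.4760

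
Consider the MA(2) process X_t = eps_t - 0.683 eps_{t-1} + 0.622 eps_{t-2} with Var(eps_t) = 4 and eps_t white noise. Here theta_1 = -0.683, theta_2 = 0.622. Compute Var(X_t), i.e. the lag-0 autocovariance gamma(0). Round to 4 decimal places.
\gamma(0) = 7.4135

For an MA(q) process X_t = eps_t + sum_i theta_i eps_{t-i} with
Var(eps_t) = sigma^2, the variance is
  gamma(0) = sigma^2 * (1 + sum_i theta_i^2).
  sum_i theta_i^2 = (-0.683)^2 + (0.622)^2 = 0.466489 + 0.386884 = 0.853373.
  gamma(0) = 4 * (1 + 0.853373) = 4 * 1.853373 = 7.413492, which rounds to 7.4135.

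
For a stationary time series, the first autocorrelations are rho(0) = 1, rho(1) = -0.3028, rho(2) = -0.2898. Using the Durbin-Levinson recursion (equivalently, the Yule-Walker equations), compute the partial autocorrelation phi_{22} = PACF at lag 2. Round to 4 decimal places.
\phi_{22} = -0.4200

The PACF at lag k is phi_{kk}, the last component of the solution
to the Yule-Walker system G_k phi = r_k where
  (G_k)_{ij} = rho(|i - j|), (r_k)_i = rho(i), i,j = 1..k.
Equivalently, Durbin-Levinson gives phi_{kk} iteratively:
  phi_{11} = rho(1)
  phi_{kk} = [rho(k) - sum_{j=1..k-1} phi_{k-1,j} rho(k-j)]
            / [1 - sum_{j=1..k-1} phi_{k-1,j} rho(j)],
  phi_{k,j} = phi_{k-1,j} - phi_{kk} phi_{k-1,k-j},  j = 1..k-1.
Step k = 1:
  phi_11 = rho(1) = -0.3028.
Step k = 2:
  phi_22 = [rho(2) - phi_11 rho(1)] / [1 - phi_11 rho(1)] = [-0.2898 - (-0.3028)(-0.3028)] / [1 - (-0.3028)(-0.3028)]
         = -0.38148784 / 0.90831216 = -0.42.
Therefore phi_{22} = -0.4200.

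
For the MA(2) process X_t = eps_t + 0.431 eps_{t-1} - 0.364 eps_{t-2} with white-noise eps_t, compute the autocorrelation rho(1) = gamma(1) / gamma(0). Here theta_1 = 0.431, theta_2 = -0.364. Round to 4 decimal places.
\rho(1) = 0.2079

For an MA(q) process with theta_0 = 1, the autocovariance is
  gamma(k) = sigma^2 * sum_{i=0..q-k} theta_i * theta_{i+k},
and rho(k) = gamma(k) / gamma(0). Sigma^2 cancels.
  numerator   = (1)*(0.431) + (0.431)*(-0.364) = 0.274116.
  denominator = (1)^2 + (0.431)^2 + (-0.364)^2 = 1.318257.
  rho(1) = 0.274116 / 1.318257 = 0.2079.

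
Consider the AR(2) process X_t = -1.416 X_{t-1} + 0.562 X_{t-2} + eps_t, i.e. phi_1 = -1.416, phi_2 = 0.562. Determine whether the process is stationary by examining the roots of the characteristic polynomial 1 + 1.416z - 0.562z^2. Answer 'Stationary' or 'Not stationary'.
\text{Not stationary}

The AR(p) characteristic polynomial is P(z) = 1 + 1.416z - 0.562z^2.
Stationarity requires all roots to lie outside the unit circle, i.e. |z| > 1 for every root.
Set 1 + (1.416) z + (-0.562) z^2 = 0, i.e. a z^2 + b z + c = 0 with a = -0.562, b = 1.416, c = 1.
Discriminant D = b^2 - 4ac = (1.416)^2 - 4*(-0.562)*1 = 2.005056 - (-2.248) = 4.253056.
D >= 0, so the roots are real: z = (-b +/- sqrt(D)) / (2a) = (-1.416 +/- 2.062294) / (-1.124).
  z_1 = (-1.416 + 2.062294) / (-1.124) = -0.575,   |z_1| = 0.575.
  z_2 = (-1.416 - 2.062294) / (-1.124) = 3.0946,   |z_2| = 3.0946.
Moduli of all roots: 0.5750, 3.0946.
All moduli strictly greater than 1? No.
Verdict: Not stationary.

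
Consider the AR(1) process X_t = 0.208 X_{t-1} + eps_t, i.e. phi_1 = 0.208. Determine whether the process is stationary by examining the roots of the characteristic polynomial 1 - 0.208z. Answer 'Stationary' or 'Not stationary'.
\text{Stationary}

The AR(p) characteristic polynomial is P(z) = 1 - 0.208z.
Stationarity requires all roots to lie outside the unit circle, i.e. |z| > 1 for every root.
This is linear in z: 1 + (-0.208) z = 0  =>  z = -1/(-0.208) = 4.807692,  |z| = 4.807692.
Moduli of all roots: 4.8077.
All moduli strictly greater than 1? Yes.
Verdict: Stationary.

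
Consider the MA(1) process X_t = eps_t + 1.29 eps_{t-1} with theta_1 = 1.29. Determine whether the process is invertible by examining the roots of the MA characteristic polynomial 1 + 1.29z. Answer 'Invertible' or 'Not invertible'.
\text{Not invertible}

The MA(q) characteristic polynomial is P(z) = 1 + 1.29z.
Invertibility requires all roots to lie outside the unit circle, i.e. |z| > 1 for every root.
This is linear in z: 1 + (1.29) z = 0  =>  z = -1/(1.29) = -0.775194,  |z| = 0.775194.
Moduli of all roots: 0.7752.
All moduli strictly greater than 1? No.
Verdict: Not invertible.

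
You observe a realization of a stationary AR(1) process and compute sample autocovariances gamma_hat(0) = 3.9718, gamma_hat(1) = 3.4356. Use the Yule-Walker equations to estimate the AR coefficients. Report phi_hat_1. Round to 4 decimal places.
\hat\phi_{1} = 0.8650

The Yule-Walker equations for an AR(p) process read, in matrix form,
  Gamma_p phi = r_p,   with   (Gamma_p)_{ij} = gamma(|i - j|),
                       (r_p)_i = gamma(i),   i,j = 1..p.
Substitute the sample gammas (Toeplitz matrix and right-hand side of size 1):
  Gamma_p = [[3.9718]]
  r_p     = [3.4356]
With p = 1 this is the single equation gamma(0) phi_1 = gamma(1):
  phi_hat_1 = gamma(1) / gamma(0) = 3.4356 / 3.9718 = 0.8650.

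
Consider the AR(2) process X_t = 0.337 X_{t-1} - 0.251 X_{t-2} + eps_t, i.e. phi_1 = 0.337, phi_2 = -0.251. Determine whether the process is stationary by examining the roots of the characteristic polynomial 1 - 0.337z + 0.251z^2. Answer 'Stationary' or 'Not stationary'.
\text{Stationary}

The AR(p) characteristic polynomial is P(z) = 1 - 0.337z + 0.251z^2.
Stationarity requires all roots to lie outside the unit circle, i.e. |z| > 1 for every root.
Set 1 + (-0.337) z + (0.251) z^2 = 0, i.e. a z^2 + b z + c = 0 with a = 0.251, b = -0.337, c = 1.
Discriminant D = b^2 - 4ac = (-0.337)^2 - 4*(0.251)*1 = 0.113569 - (1.004) = -0.890431.
D < 0, so the roots are the complex-conjugate pair z = (-b +/- i sqrt(-D)) / (2a) = 0.6713 +/- 1.8797i.
For a conjugate pair |z|^2 = z * conj(z) = (product of roots) = c/a = 1/(0.251) = 3.984064, so |z| = sqrt(3.984064) = 1.996 for both roots.
Moduli of all roots: 1.9960, 1.9960.
All moduli strictly greater than 1? Yes.
Verdict: Stationary.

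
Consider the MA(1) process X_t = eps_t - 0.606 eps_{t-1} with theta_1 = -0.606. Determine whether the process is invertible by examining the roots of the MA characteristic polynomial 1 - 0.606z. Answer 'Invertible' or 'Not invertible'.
\text{Invertible}

The MA(q) characteristic polynomial is P(z) = 1 - 0.606z.
Invertibility requires all roots to lie outside the unit circle, i.e. |z| > 1 for every root.
This is linear in z: 1 + (-0.606) z = 0  =>  z = -1/(-0.606) = 1.650165,  |z| = 1.650165.
Moduli of all roots: 1.6502.
All moduli strictly greater than 1? Yes.
Verdict: Invertible.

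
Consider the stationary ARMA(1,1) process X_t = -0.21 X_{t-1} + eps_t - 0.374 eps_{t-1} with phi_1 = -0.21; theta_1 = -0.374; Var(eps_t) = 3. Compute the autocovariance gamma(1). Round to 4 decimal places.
\gamma(1) = -1.9768

Multiply the model equation by X_{t-k} and take expectations. With theta_0 = psi_0 = 1 and psi_j the MA(infinity) weights, this gives
  gamma(k) - sum_i phi_i gamma(k-i) = c_k,
  c_k = sigma^2 * sum_{j=k..q} theta_j psi_{j-k}   (c_k = 0 for k > q),
using gamma(-m) = gamma(m).
psi-weights needed (psi_j = theta_j + sum_i phi_i psi_{j-i}):
  psi_1 = theta_1 + phi_1 = -0.374 + (-0.21) = -0.584
Right-hand sides:
  c_0 = sigma^2 (1 + theta_1 psi_1) = 3 * (1 + (-0.374)(-0.584)) = 3 * 1.218416 = 3.655248
  c_1 = sigma^2 theta_1 = 3 * (-0.374) = -1.122
  c_2 = 0
Equations for k = 0 and k = 1 (AR order 1):
  gamma(0) = phi_1 gamma(1) + c_0
  gamma(1) = phi_1 gamma(0) + c_1
Substituting the second into the first: gamma(0) (1 - phi_1^2) = c_0 + phi_1 c_1, so
  gamma(0) = (c_0 + phi_1 c_1) / (1 - phi_1^2) = (3.655248 + (-0.21)(-1.122)) / (1 - (-0.21)^2) = 3.890868 / 0.9559 = 4.070371.
  gamma(1) = phi_1 gamma(0) + c_1 = (-0.21)(4.070371) + (-1.122) = -1.976778.
Therefore gamma(1) = -1.9768 (to 4 decimal places).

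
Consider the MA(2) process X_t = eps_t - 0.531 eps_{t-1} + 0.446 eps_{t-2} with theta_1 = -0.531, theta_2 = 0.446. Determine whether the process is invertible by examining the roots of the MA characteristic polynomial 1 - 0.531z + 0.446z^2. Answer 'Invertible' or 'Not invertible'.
\text{Invertible}

The MA(q) characteristic polynomial is P(z) = 1 - 0.531z + 0.446z^2.
Invertibility requires all roots to lie outside the unit circle, i.e. |z| > 1 for every root.
Set 1 + (-0.531) z + (0.446) z^2 = 0, i.e. a z^2 + b z + c = 0 with a = 0.446, b = -0.531, c = 1.
Discriminant D = b^2 - 4ac = (-0.531)^2 - 4*(0.446)*1 = 0.281961 - (1.784) = -1.502039.
D < 0, so the roots are the complex-conjugate pair z = (-b +/- i sqrt(-D)) / (2a) = 0.5953 +/- 1.374i.
For a conjugate pair |z|^2 = z * conj(z) = (product of roots) = c/a = 1/(0.446) = 2.242152, so |z| = sqrt(2.242152) = 1.4974 for both roots.
Moduli of all roots: 1.4974, 1.4974.
All moduli strictly greater than 1? Yes.
Verdict: Invertible.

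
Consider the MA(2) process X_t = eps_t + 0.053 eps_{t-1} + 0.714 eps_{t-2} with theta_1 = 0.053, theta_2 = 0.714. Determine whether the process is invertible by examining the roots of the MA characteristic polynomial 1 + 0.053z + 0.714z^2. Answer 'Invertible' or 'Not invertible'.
\text{Invertible}

The MA(q) characteristic polynomial is P(z) = 1 + 0.053z + 0.714z^2.
Invertibility requires all roots to lie outside the unit circle, i.e. |z| > 1 for every root.
Set 1 + (0.053) z + (0.714) z^2 = 0, i.e. a z^2 + b z + c = 0 with a = 0.714, b = 0.053, c = 1.
Discriminant D = b^2 - 4ac = (0.053)^2 - 4*(0.714)*1 = 0.002809 - (2.856) = -2.853191.
D < 0, so the roots are the complex-conjugate pair z = (-b +/- i sqrt(-D)) / (2a) = -0.0371 +/- 1.1829i.
For a conjugate pair |z|^2 = z * conj(z) = (product of roots) = c/a = 1/(0.714) = 1.40056, so |z| = sqrt(1.40056) = 1.1835 for both roots.
Moduli of all roots: 1.1835, 1.1835.
All moduli strictly greater than 1? Yes.
Verdict: Invertible.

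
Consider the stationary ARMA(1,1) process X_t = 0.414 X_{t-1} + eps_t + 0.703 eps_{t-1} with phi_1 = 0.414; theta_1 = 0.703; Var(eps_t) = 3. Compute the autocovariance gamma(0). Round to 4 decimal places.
\gamma(0) = 7.5173

Multiply the model equation by X_{t-k} and take expectations. With theta_0 = psi_0 = 1 and psi_j the MA(infinity) weights, this gives
  gamma(k) - sum_i phi_i gamma(k-i) = c_k,
  c_k = sigma^2 * sum_{j=k..q} theta_j psi_{j-k}   (c_k = 0 for k > q),
using gamma(-m) = gamma(m).
psi-weights needed (psi_j = theta_j + sum_i phi_i psi_{j-i}):
  psi_1 = theta_1 + phi_1 = 0.703 + (0.414) = 1.117
Right-hand sides:
  c_0 = sigma^2 (1 + theta_1 psi_1) = 3 * (1 + (0.703)(1.117)) = 3 * 1.785251 = 5.355753
  c_1 = sigma^2 theta_1 = 3 * (0.703) = 2.109
  c_2 = 0
Equations for k = 0 and k = 1 (AR order 1):
  gamma(0) = phi_1 gamma(1) + c_0
  gamma(1) = phi_1 gamma(0) + c_1
Substituting the second into the first: gamma(0) (1 - phi_1^2) = c_0 + phi_1 c_1, so
  gamma(0) = (c_0 + phi_1 c_1) / (1 - phi_1^2) = (5.355753 + (0.414)(2.109)) / (1 - (0.414)^2) = 6.228879 / 0.828604 = 7.517317.
Therefore gamma(0) = 7.5173 (to 4 decimal places).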